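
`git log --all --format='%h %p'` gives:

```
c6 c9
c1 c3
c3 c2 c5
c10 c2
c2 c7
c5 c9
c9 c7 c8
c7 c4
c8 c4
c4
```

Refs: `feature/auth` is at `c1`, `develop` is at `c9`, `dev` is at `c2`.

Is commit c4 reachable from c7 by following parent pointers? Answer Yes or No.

Yes

Ancestors of c7 (commits reachable by following parents): {c4, c7}.
c4 is in that set, so it is an ancestor of c7.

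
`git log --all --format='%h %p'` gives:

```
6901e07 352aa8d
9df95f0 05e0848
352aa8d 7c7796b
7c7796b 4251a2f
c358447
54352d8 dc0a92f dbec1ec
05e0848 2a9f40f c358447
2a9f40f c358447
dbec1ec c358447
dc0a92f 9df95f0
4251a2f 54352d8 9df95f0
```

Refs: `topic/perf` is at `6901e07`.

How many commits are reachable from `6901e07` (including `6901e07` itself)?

11

Walking parent pointers from 6901e07: reachable set = {05e0848, 2a9f40f, 352aa8d, 4251a2f, 54352d8, 6901e07, 7c7796b, 9df95f0, c358447, dbec1ec, dc0a92f}.
That is 11 commits.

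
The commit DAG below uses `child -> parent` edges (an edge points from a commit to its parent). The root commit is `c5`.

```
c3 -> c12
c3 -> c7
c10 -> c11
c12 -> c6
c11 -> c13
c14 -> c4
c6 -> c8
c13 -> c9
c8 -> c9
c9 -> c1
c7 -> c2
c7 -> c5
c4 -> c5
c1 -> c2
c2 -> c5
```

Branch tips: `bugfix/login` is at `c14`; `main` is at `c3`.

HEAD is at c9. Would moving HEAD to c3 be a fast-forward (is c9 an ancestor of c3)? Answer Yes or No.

A fast-forward from c9 to c3 is possible iff c9 is an ancestor of c3.
Ancestors of c3: {c1, c12, c2, c3, c5, c6, c7, c8, c9}.
c9 is among them, so fast-forward is possible.

Yes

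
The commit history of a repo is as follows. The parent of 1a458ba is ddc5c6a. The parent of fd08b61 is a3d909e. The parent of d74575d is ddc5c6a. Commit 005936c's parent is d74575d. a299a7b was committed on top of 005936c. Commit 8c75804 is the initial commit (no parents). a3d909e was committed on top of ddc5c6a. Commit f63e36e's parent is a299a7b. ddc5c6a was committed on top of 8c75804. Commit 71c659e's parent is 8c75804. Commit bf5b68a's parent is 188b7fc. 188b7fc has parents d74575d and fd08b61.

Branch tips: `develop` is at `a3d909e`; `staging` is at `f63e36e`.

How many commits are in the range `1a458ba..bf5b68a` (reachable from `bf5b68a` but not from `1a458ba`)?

Reachable from bf5b68a: {188b7fc, 8c75804, a3d909e, bf5b68a, d74575d, ddc5c6a, fd08b61}.
Reachable from 1a458ba: {1a458ba, 8c75804, ddc5c6a}.
In bf5b68a's history but not 1a458ba's: {188b7fc, a3d909e, bf5b68a, d74575d, fd08b61} — 5 commits.

5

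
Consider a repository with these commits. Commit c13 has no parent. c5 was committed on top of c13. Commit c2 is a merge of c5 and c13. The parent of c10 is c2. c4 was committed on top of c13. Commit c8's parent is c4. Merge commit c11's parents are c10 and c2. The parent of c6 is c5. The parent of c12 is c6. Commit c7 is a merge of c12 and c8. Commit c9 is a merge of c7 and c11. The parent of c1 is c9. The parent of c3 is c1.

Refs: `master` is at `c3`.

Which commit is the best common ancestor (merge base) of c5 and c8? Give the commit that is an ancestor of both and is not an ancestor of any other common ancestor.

Ancestors of c5: {c13, c5}.
Ancestors of c8: {c13, c4, c8}.
Common ancestors: {c13}.
The only common ancestor is c13, so it is the merge base.

c13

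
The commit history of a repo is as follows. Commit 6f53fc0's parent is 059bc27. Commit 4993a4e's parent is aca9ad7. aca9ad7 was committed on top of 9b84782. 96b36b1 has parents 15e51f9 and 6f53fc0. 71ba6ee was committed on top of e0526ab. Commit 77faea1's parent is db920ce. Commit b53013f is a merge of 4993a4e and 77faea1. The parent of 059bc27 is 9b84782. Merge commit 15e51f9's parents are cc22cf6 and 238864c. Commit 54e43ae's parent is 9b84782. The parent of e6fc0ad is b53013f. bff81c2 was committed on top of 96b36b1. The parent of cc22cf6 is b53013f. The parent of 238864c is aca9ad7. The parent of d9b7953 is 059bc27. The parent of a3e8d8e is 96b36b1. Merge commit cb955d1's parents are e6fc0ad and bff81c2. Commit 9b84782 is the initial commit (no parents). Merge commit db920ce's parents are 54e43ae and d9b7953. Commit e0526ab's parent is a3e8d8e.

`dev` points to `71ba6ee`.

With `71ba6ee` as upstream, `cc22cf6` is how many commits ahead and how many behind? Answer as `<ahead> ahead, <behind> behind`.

Reachable from cc22cf6: {059bc27, 4993a4e, 54e43ae, 77faea1, 9b84782, aca9ad7, b53013f, cc22cf6, d9b7953, db920ce}.
Reachable from 71ba6ee: {059bc27, 15e51f9, 238864c, 4993a4e, 54e43ae, 6f53fc0, 71ba6ee, 77faea1, 96b36b1, 9b84782, a3e8d8e, aca9ad7, b53013f, cc22cf6, d9b7953, db920ce, e0526ab}.
Only in cc22cf6's history (ahead): {} — 0.
Only in 71ba6ee's history (behind): {15e51f9, 238864c, 6f53fc0, 71ba6ee, 96b36b1, a3e8d8e, e0526ab} — 7.

0 ahead, 7 behind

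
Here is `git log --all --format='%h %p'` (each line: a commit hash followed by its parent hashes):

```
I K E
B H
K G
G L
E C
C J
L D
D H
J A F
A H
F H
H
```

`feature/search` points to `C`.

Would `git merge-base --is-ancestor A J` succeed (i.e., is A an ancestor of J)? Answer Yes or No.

Yes

Ancestors of J (commits reachable by following parents): {A, F, H, J}.
A is in that set, so it is an ancestor of J.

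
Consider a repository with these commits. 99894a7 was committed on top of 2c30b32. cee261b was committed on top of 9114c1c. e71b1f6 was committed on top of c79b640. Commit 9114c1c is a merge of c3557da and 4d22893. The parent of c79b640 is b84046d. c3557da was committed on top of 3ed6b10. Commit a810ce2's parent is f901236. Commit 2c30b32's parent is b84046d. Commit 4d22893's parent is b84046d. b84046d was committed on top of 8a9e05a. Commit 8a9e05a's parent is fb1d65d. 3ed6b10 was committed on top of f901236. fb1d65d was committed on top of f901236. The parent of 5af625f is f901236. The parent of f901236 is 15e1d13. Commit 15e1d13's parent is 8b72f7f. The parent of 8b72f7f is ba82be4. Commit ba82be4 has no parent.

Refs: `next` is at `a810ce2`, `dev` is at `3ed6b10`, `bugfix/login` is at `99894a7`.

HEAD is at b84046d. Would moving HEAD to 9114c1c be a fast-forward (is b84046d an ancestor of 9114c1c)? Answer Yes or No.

Yes

A fast-forward from b84046d to 9114c1c is possible iff b84046d is an ancestor of 9114c1c.
Ancestors of 9114c1c: {15e1d13, 3ed6b10, 4d22893, 8a9e05a, 8b72f7f, 9114c1c, b84046d, ba82be4, c3557da, f901236, fb1d65d}.
b84046d is among them, so fast-forward is possible.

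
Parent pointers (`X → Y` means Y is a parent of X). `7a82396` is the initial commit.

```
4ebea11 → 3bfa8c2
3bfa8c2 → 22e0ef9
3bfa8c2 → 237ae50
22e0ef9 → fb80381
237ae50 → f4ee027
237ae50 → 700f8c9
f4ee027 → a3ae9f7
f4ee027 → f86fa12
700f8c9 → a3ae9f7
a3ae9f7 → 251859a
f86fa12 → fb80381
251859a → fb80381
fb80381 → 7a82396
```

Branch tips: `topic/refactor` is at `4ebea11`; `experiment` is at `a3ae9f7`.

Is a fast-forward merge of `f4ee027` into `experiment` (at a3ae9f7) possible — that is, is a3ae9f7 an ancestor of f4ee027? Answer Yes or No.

Yes

A fast-forward from a3ae9f7 to f4ee027 is possible iff a3ae9f7 is an ancestor of f4ee027.
Ancestors of f4ee027: {251859a, 7a82396, a3ae9f7, f4ee027, f86fa12, fb80381}.
a3ae9f7 is among them, so fast-forward is possible.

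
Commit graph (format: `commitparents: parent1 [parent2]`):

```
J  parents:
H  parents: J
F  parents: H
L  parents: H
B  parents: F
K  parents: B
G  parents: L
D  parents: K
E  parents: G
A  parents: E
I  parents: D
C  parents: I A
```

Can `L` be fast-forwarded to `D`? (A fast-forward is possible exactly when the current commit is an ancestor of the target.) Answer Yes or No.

No

A fast-forward from L to D is possible iff L is an ancestor of D.
Ancestors of D: {B, D, F, H, J, K}.
L is not among them, so fast-forward is not possible.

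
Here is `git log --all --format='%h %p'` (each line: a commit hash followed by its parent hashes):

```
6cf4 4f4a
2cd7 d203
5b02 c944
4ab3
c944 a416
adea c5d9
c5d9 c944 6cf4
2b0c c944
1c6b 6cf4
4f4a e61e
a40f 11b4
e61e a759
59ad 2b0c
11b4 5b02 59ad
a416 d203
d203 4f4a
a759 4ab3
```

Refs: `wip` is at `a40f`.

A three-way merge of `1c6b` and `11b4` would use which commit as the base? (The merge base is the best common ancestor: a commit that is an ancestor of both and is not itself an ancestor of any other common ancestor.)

Ancestors of 1c6b: {1c6b, 4ab3, 4f4a, 6cf4, a759, e61e}.
Ancestors of 11b4: {11b4, 2b0c, 4ab3, 4f4a, 59ad, 5b02, a416, a759, c944, d203, e61e}.
Common ancestors: {4ab3, 4f4a, a759, e61e}.
Among these, 4f4a is not an ancestor of any other common ancestor — it is the merge base.

4f4a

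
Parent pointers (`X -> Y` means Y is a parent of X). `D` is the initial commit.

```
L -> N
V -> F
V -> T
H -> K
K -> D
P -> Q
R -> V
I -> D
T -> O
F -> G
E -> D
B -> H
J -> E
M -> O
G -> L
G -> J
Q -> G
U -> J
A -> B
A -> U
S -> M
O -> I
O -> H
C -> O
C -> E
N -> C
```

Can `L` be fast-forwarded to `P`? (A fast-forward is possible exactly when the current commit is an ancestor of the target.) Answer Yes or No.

Yes

A fast-forward from L to P is possible iff L is an ancestor of P.
Ancestors of P: {C, D, E, G, H, I, J, K, L, N, O, P, Q}.
L is among them, so fast-forward is possible.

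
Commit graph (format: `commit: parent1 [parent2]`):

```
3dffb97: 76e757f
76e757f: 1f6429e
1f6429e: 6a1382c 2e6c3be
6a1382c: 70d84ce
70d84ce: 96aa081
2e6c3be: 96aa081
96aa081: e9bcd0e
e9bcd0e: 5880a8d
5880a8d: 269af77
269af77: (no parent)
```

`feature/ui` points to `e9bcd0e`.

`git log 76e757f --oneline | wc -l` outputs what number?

Walking parent pointers from 76e757f: reachable set = {1f6429e, 269af77, 2e6c3be, 5880a8d, 6a1382c, 70d84ce, 76e757f, 96aa081, e9bcd0e}.
That is 9 commits.

9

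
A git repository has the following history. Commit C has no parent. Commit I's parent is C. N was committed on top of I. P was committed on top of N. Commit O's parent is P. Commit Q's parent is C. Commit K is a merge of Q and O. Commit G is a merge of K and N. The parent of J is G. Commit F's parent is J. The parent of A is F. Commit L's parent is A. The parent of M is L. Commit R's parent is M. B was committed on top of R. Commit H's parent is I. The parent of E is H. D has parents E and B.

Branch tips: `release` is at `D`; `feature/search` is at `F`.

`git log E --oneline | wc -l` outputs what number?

4

Walking parent pointers from E: reachable set = {C, E, H, I}.
That is 4 commits.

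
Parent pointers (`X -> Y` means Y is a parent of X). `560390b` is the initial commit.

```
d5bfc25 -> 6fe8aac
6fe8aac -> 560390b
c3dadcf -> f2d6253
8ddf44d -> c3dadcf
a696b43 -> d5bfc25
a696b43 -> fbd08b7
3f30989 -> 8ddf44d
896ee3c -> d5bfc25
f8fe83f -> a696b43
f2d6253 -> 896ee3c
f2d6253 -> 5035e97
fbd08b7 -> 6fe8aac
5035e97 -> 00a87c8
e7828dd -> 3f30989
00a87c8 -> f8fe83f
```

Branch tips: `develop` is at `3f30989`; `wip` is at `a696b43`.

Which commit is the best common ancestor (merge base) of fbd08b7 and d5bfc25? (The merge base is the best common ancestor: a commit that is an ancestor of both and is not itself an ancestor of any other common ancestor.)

6fe8aac

Ancestors of fbd08b7: {560390b, 6fe8aac, fbd08b7}.
Ancestors of d5bfc25: {560390b, 6fe8aac, d5bfc25}.
Common ancestors: {560390b, 6fe8aac}.
Among these, 6fe8aac is not an ancestor of any other common ancestor — it is the merge base.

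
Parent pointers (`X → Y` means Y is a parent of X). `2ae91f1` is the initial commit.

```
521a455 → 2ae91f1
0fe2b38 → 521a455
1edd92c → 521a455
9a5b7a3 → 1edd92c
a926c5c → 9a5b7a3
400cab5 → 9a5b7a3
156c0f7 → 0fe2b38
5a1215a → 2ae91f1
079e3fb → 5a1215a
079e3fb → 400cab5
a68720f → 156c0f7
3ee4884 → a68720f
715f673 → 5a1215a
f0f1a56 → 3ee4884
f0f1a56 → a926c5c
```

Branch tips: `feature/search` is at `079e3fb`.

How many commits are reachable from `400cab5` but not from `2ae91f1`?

4

Reachable from 400cab5: {1edd92c, 2ae91f1, 400cab5, 521a455, 9a5b7a3}.
Reachable from 2ae91f1: {2ae91f1}.
In 400cab5's history but not 2ae91f1's: {1edd92c, 400cab5, 521a455, 9a5b7a3} — 4 commits.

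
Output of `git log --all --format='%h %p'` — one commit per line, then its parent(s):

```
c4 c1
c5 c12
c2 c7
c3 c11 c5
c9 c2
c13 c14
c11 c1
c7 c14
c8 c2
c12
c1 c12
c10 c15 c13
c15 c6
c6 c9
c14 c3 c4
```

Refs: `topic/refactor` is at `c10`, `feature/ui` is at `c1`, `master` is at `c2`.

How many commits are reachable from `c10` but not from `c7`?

6

Reachable from c10: {c1, c10, c11, c12, c13, c14, c15, c2, c3, c4, c5, c6, c7, c9}.
Reachable from c7: {c1, c11, c12, c14, c3, c4, c5, c7}.
In c10's history but not c7's: {c10, c13, c15, c2, c6, c9} — 6 commits.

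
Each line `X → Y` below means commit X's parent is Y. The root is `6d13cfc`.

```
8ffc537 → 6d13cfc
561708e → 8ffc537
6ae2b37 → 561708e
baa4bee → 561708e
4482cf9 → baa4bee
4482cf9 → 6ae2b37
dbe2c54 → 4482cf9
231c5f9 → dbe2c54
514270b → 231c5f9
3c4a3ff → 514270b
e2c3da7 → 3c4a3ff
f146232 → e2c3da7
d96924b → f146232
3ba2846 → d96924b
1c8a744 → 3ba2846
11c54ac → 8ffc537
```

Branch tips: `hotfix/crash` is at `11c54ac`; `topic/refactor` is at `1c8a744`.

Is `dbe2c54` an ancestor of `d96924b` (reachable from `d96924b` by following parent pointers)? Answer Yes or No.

Ancestors of d96924b (commits reachable by following parents): {231c5f9, 3c4a3ff, 4482cf9, 514270b, 561708e, 6ae2b37, 6d13cfc, 8ffc537, baa4bee, d96924b, dbe2c54, e2c3da7, f146232}.
dbe2c54 is in that set, so it is an ancestor of d96924b.

Yes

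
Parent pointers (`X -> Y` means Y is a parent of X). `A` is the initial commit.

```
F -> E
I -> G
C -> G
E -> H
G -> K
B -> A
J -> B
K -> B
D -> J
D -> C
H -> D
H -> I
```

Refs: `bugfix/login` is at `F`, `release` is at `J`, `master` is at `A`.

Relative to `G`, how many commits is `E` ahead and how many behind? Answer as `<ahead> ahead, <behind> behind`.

6 ahead, 0 behind

Reachable from E: {A, B, C, D, E, G, H, I, J, K}.
Reachable from G: {A, B, G, K}.
Only in E's history (ahead): {C, D, E, H, I, J} — 6.
Only in G's history (behind): {} — 0.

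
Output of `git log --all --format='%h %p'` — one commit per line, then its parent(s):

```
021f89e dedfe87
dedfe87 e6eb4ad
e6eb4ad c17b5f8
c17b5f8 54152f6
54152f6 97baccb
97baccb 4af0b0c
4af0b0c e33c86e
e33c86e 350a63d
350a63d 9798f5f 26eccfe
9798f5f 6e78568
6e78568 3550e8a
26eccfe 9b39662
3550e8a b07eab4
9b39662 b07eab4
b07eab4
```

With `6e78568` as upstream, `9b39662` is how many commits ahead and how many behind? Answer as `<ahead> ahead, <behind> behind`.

1 ahead, 2 behind

Reachable from 9b39662: {9b39662, b07eab4}.
Reachable from 6e78568: {3550e8a, 6e78568, b07eab4}.
Only in 9b39662's history (ahead): {9b39662} — 1.
Only in 6e78568's history (behind): {3550e8a, 6e78568} — 2.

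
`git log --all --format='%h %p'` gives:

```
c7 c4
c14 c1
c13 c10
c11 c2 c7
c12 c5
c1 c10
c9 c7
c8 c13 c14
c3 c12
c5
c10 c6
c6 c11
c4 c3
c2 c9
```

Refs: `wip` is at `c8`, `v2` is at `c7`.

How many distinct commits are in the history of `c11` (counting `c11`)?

Walking parent pointers from c11: reachable set = {c11, c12, c2, c3, c4, c5, c7, c9}.
That is 8 commits.

8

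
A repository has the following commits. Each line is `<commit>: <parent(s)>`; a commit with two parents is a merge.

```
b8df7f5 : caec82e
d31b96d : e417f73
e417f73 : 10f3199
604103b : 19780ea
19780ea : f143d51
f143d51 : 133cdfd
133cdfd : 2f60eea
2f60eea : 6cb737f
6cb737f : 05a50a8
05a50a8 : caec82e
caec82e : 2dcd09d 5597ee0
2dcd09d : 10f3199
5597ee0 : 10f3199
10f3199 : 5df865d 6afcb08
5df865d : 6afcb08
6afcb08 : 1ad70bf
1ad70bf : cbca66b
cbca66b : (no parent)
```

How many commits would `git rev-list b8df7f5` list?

Walking parent pointers from b8df7f5: reachable set = {10f3199, 1ad70bf, 2dcd09d, 5597ee0, 5df865d, 6afcb08, b8df7f5, caec82e, cbca66b}.
That is 9 commits.

9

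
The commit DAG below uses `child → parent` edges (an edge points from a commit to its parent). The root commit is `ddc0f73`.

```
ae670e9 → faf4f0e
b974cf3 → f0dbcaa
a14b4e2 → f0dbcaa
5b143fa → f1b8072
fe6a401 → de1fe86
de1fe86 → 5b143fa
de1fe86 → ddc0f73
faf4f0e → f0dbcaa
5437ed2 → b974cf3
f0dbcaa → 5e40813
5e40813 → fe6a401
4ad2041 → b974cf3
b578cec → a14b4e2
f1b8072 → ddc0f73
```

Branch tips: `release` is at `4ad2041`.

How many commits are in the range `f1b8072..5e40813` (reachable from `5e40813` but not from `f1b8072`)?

Reachable from 5e40813: {5b143fa, 5e40813, ddc0f73, de1fe86, f1b8072, fe6a401}.
Reachable from f1b8072: {ddc0f73, f1b8072}.
In 5e40813's history but not f1b8072's: {5b143fa, 5e40813, de1fe86, fe6a401} — 4 commits.

4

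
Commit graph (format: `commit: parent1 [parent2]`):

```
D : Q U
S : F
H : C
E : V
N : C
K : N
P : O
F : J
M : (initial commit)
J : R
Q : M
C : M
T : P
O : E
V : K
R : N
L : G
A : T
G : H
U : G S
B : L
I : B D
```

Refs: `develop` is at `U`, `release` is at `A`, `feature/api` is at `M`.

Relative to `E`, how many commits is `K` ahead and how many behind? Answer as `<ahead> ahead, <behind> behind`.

Reachable from K: {C, K, M, N}.
Reachable from E: {C, E, K, M, N, V}.
Only in K's history (ahead): {} — 0.
Only in E's history (behind): {E, V} — 2.

0 ahead, 2 behind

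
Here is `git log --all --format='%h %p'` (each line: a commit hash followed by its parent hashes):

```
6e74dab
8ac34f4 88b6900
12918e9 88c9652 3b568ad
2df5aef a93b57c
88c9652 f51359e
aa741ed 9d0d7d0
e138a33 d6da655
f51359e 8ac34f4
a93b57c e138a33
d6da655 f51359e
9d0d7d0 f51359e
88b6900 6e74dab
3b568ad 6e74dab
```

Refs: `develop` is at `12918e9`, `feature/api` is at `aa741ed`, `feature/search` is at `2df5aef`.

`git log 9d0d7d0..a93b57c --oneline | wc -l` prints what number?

3

Reachable from a93b57c: {6e74dab, 88b6900, 8ac34f4, a93b57c, d6da655, e138a33, f51359e}.
Reachable from 9d0d7d0: {6e74dab, 88b6900, 8ac34f4, 9d0d7d0, f51359e}.
In a93b57c's history but not 9d0d7d0's: {a93b57c, d6da655, e138a33} — 3 commits.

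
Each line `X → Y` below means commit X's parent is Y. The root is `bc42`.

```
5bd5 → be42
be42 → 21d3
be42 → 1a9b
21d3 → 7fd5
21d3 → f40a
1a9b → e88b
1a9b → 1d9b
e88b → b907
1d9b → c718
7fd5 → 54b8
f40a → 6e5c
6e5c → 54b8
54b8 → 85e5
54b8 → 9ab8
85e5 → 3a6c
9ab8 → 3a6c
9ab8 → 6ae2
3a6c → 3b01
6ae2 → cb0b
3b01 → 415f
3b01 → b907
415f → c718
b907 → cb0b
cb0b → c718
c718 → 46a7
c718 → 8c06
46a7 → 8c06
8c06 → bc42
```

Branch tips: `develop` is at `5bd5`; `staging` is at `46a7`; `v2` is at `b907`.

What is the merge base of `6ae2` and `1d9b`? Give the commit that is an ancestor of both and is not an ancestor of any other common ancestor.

Ancestors of 6ae2: {46a7, 6ae2, 8c06, bc42, c718, cb0b}.
Ancestors of 1d9b: {1d9b, 46a7, 8c06, bc42, c718}.
Common ancestors: {46a7, 8c06, bc42, c718}.
Among these, c718 is not an ancestor of any other common ancestor — it is the merge base.

c718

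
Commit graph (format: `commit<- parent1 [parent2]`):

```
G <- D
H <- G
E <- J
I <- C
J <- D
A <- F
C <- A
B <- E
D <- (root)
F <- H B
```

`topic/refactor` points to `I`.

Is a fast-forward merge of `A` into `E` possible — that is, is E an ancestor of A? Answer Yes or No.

Yes

A fast-forward from E to A is possible iff E is an ancestor of A.
Ancestors of A: {A, B, D, E, F, G, H, J}.
E is among them, so fast-forward is possible.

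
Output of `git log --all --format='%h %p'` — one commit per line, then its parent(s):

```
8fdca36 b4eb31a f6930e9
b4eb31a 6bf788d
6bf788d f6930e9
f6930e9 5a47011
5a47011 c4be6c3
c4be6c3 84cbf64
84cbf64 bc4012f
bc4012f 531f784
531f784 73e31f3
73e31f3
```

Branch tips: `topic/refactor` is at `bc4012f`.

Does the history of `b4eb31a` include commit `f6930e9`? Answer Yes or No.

Ancestors of b4eb31a (commits reachable by following parents): {531f784, 5a47011, 6bf788d, 73e31f3, 84cbf64, b4eb31a, bc4012f, c4be6c3, f6930e9}.
f6930e9 is in that set, so it is an ancestor of b4eb31a.

Yes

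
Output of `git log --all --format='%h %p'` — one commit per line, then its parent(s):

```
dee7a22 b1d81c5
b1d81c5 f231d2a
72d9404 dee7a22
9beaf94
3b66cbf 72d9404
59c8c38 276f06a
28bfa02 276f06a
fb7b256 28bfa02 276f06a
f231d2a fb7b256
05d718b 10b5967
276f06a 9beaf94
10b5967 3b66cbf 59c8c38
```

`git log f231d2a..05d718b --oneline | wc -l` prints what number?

Reachable from 05d718b: {05d718b, 10b5967, 276f06a, 28bfa02, 3b66cbf, 59c8c38, 72d9404, 9beaf94, b1d81c5, dee7a22, f231d2a, fb7b256}.
Reachable from f231d2a: {276f06a, 28bfa02, 9beaf94, f231d2a, fb7b256}.
In 05d718b's history but not f231d2a's: {05d718b, 10b5967, 3b66cbf, 59c8c38, 72d9404, b1d81c5, dee7a22} — 7 commits.

7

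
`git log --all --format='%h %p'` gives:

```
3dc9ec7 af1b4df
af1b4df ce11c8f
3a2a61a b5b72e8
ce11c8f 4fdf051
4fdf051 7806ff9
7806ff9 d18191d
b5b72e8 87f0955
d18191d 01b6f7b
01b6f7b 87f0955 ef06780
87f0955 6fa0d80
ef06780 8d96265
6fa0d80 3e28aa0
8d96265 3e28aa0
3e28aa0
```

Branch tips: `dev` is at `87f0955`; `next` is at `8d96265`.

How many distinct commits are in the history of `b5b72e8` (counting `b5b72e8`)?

4

Walking parent pointers from b5b72e8: reachable set = {3e28aa0, 6fa0d80, 87f0955, b5b72e8}.
That is 4 commits.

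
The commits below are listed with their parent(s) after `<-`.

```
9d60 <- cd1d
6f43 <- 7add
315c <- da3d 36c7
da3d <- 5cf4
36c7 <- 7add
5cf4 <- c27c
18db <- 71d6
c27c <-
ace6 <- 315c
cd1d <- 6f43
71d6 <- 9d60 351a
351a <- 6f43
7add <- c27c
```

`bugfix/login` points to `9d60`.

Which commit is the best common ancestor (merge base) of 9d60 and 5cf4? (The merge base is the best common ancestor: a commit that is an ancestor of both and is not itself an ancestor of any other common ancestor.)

Ancestors of 9d60: {6f43, 7add, 9d60, c27c, cd1d}.
Ancestors of 5cf4: {5cf4, c27c}.
Common ancestors: {c27c}.
The only common ancestor is c27c, so it is the merge base.

c27c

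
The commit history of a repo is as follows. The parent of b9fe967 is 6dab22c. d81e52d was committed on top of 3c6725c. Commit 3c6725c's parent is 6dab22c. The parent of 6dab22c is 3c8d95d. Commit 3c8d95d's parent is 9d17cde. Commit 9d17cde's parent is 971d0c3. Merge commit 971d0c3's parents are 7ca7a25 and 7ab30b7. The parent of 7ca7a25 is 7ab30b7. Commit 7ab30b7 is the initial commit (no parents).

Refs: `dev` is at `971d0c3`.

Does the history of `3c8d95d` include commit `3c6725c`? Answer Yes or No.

No

Ancestors of 3c8d95d: {3c8d95d, 7ab30b7, 7ca7a25, 971d0c3, 9d17cde}.
3c6725c is not in that set, so it is not an ancestor of 3c8d95d.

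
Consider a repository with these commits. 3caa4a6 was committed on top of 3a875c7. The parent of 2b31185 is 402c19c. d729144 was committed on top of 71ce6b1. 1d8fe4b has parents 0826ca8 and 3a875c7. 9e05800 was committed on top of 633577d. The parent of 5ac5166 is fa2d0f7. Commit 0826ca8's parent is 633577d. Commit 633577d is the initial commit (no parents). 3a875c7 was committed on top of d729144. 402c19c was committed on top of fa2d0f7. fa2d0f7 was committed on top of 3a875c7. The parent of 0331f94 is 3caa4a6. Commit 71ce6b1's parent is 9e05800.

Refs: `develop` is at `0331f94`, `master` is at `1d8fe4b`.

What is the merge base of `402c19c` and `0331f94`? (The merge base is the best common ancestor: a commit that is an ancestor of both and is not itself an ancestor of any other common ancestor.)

3a875c7

Ancestors of 402c19c: {3a875c7, 402c19c, 633577d, 71ce6b1, 9e05800, d729144, fa2d0f7}.
Ancestors of 0331f94: {0331f94, 3a875c7, 3caa4a6, 633577d, 71ce6b1, 9e05800, d729144}.
Common ancestors: {3a875c7, 633577d, 71ce6b1, 9e05800, d729144}.
Among these, 3a875c7 is not an ancestor of any other common ancestor — it is the merge base.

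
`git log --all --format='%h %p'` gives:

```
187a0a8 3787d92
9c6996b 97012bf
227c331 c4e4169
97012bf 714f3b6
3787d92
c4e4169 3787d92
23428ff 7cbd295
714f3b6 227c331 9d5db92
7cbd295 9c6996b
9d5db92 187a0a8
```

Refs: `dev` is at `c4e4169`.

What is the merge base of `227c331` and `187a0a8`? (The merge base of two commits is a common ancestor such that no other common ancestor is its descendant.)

Ancestors of 227c331: {227c331, 3787d92, c4e4169}.
Ancestors of 187a0a8: {187a0a8, 3787d92}.
Common ancestors: {3787d92}.
The only common ancestor is 3787d92, so it is the merge base.

3787d92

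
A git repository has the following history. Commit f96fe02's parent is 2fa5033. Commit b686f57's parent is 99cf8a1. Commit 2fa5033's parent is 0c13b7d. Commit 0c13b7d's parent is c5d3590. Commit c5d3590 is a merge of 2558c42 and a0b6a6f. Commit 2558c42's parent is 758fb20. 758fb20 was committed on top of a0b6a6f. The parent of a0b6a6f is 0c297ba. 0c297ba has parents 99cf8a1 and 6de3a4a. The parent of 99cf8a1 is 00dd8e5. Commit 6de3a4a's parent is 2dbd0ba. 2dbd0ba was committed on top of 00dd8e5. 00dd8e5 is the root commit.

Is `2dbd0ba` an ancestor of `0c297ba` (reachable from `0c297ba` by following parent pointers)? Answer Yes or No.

Ancestors of 0c297ba (commits reachable by following parents): {00dd8e5, 0c297ba, 2dbd0ba, 6de3a4a, 99cf8a1}.
2dbd0ba is in that set, so it is an ancestor of 0c297ba.

Yes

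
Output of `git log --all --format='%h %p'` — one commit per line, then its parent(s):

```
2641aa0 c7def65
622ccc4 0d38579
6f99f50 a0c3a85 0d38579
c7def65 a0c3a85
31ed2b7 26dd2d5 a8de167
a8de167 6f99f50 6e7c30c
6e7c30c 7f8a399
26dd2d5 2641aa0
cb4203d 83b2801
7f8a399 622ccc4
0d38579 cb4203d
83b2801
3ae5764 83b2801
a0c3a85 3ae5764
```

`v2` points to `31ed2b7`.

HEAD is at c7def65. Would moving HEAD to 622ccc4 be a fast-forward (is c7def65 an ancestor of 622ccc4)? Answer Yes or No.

No

A fast-forward from c7def65 to 622ccc4 is possible iff c7def65 is an ancestor of 622ccc4.
Ancestors of 622ccc4: {0d38579, 622ccc4, 83b2801, cb4203d}.
c7def65 is not among them, so fast-forward is not possible.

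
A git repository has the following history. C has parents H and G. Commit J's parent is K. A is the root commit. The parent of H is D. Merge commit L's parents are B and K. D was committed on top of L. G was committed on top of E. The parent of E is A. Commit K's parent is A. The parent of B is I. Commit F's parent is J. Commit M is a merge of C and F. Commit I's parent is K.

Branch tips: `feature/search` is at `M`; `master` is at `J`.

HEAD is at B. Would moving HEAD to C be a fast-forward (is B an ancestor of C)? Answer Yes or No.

A fast-forward from B to C is possible iff B is an ancestor of C.
Ancestors of C: {A, B, C, D, E, G, H, I, K, L}.
B is among them, so fast-forward is possible.

Yes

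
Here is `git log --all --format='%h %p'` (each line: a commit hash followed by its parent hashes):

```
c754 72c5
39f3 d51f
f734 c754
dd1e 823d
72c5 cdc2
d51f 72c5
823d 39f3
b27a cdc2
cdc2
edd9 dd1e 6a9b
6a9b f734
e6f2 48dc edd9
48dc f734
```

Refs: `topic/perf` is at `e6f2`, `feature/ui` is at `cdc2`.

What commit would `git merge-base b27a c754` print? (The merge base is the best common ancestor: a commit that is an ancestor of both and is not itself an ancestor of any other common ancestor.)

cdc2

Ancestors of b27a: {b27a, cdc2}.
Ancestors of c754: {72c5, c754, cdc2}.
Common ancestors: {cdc2}.
The only common ancestor is cdc2, so it is the merge base.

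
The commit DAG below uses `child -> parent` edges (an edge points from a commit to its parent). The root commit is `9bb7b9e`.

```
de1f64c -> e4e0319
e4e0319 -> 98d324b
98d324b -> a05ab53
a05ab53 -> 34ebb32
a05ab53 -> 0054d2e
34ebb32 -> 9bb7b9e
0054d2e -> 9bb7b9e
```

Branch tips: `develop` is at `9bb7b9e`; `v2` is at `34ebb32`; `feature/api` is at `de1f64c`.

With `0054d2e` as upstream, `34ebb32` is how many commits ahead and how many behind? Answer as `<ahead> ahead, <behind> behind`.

1 ahead, 1 behind

Reachable from 34ebb32: {34ebb32, 9bb7b9e}.
Reachable from 0054d2e: {0054d2e, 9bb7b9e}.
Only in 34ebb32's history (ahead): {34ebb32} — 1.
Only in 0054d2e's history (behind): {0054d2e} — 1.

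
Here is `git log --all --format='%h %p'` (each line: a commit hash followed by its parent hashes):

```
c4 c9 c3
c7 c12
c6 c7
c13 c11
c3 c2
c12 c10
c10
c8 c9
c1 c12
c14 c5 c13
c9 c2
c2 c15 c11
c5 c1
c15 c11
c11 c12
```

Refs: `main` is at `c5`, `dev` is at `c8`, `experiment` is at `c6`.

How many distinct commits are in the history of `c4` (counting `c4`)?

8

Walking parent pointers from c4: reachable set = {c10, c11, c12, c15, c2, c3, c4, c9}.
That is 8 commits.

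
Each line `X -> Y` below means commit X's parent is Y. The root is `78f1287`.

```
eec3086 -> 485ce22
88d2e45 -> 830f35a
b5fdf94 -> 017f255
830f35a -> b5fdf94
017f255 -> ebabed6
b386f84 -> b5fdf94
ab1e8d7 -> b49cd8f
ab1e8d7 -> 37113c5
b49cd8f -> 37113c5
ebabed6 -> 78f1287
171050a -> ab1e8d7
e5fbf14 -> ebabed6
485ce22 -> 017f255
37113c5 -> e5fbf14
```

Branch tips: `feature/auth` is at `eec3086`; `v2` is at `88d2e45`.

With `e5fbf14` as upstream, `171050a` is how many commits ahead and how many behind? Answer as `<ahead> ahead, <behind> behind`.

Reachable from 171050a: {171050a, 37113c5, 78f1287, ab1e8d7, b49cd8f, e5fbf14, ebabed6}.
Reachable from e5fbf14: {78f1287, e5fbf14, ebabed6}.
Only in 171050a's history (ahead): {171050a, 37113c5, ab1e8d7, b49cd8f} — 4.
Only in e5fbf14's history (behind): {} — 0.

4 ahead, 0 behind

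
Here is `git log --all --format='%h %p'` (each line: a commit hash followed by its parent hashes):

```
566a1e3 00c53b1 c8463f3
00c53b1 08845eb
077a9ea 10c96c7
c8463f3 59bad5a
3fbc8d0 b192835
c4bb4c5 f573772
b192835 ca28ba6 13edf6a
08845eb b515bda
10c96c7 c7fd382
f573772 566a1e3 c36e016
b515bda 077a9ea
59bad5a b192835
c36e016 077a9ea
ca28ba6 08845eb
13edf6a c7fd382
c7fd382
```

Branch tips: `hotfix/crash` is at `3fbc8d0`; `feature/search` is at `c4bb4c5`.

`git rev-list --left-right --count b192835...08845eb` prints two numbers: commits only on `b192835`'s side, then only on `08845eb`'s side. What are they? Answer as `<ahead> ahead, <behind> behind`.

3 ahead, 0 behind

Reachable from b192835: {077a9ea, 08845eb, 10c96c7, 13edf6a, b192835, b515bda, c7fd382, ca28ba6}.
Reachable from 08845eb: {077a9ea, 08845eb, 10c96c7, b515bda, c7fd382}.
Only in b192835's history (ahead): {13edf6a, b192835, ca28ba6} — 3.
Only in 08845eb's history (behind): {} — 0.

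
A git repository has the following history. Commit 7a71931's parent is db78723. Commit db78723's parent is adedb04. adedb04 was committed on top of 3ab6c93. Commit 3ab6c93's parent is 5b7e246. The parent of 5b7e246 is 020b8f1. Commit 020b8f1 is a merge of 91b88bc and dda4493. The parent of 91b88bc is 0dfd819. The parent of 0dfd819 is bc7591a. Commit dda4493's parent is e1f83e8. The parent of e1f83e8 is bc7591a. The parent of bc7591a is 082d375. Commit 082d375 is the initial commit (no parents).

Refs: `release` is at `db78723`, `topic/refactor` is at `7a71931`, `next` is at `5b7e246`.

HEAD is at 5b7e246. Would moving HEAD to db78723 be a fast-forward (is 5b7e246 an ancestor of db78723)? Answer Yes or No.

Yes

A fast-forward from 5b7e246 to db78723 is possible iff 5b7e246 is an ancestor of db78723.
Ancestors of db78723: {020b8f1, 082d375, 0dfd819, 3ab6c93, 5b7e246, 91b88bc, adedb04, bc7591a, db78723, dda4493, e1f83e8}.
5b7e246 is among them, so fast-forward is possible.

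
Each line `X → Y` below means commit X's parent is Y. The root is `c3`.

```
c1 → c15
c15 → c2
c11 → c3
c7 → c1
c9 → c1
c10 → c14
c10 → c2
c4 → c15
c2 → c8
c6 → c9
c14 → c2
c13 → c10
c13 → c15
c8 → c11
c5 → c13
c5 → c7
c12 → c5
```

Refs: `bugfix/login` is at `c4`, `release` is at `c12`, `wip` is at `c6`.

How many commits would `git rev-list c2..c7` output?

3

Reachable from c7: {c1, c11, c15, c2, c3, c7, c8}.
Reachable from c2: {c11, c2, c3, c8}.
In c7's history but not c2's: {c1, c15, c7} — 3 commits.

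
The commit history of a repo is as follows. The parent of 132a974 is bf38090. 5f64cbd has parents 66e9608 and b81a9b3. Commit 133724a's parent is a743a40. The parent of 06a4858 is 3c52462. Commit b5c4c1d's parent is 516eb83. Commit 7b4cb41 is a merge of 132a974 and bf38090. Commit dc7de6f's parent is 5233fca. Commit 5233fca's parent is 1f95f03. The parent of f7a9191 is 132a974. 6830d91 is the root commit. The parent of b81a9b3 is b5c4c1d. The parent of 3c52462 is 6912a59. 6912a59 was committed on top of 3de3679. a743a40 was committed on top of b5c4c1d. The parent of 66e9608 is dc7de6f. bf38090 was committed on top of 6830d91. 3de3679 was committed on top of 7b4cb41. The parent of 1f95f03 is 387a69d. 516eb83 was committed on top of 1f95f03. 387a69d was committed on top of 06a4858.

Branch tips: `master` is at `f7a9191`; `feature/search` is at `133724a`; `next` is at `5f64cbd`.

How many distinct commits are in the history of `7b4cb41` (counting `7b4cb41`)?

4

Walking parent pointers from 7b4cb41: reachable set = {132a974, 6830d91, 7b4cb41, bf38090}.
That is 4 commits.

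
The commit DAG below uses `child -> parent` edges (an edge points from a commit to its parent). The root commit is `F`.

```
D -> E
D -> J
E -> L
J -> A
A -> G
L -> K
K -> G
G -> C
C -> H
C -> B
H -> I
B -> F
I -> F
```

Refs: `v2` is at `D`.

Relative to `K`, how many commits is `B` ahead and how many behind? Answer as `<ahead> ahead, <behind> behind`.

Reachable from B: {B, F}.
Reachable from K: {B, C, F, G, H, I, K}.
Only in B's history (ahead): {} — 0.
Only in K's history (behind): {C, G, H, I, K} — 5.

0 ahead, 5 behind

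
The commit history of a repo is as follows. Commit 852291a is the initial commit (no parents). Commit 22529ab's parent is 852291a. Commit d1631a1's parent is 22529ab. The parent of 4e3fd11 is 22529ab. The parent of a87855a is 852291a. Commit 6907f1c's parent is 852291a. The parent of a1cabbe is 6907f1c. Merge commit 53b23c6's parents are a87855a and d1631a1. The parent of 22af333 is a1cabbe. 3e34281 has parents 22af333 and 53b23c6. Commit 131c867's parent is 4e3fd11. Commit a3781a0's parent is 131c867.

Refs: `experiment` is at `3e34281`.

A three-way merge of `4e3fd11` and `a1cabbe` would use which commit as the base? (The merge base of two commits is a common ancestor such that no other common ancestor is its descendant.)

Ancestors of 4e3fd11: {22529ab, 4e3fd11, 852291a}.
Ancestors of a1cabbe: {6907f1c, 852291a, a1cabbe}.
Common ancestors: {852291a}.
The only common ancestor is 852291a, so it is the merge base.

852291a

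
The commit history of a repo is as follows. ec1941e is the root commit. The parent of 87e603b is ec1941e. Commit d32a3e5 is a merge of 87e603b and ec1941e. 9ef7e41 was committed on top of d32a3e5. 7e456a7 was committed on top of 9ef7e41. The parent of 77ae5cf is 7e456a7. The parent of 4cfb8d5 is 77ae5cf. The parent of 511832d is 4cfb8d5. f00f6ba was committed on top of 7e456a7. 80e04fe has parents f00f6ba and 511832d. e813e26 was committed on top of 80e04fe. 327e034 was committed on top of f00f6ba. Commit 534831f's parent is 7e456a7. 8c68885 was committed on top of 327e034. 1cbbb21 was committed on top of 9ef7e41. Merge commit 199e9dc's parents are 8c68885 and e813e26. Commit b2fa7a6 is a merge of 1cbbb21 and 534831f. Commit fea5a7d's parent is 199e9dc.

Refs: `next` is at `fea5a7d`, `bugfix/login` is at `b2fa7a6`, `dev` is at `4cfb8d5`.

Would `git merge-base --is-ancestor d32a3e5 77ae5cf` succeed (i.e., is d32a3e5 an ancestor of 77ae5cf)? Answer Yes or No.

Yes

Ancestors of 77ae5cf (commits reachable by following parents): {77ae5cf, 7e456a7, 87e603b, 9ef7e41, d32a3e5, ec1941e}.
d32a3e5 is in that set, so it is an ancestor of 77ae5cf.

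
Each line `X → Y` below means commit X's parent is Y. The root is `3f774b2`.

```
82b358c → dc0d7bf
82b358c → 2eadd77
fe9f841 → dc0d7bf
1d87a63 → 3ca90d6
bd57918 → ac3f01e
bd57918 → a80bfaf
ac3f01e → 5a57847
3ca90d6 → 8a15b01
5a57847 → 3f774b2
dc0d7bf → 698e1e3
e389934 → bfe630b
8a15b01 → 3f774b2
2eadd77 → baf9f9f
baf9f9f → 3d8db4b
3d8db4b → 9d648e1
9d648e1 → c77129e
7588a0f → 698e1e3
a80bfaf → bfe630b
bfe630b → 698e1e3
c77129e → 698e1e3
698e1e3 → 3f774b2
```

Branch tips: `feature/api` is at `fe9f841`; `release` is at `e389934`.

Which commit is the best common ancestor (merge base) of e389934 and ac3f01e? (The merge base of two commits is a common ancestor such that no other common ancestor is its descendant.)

3f774b2

Ancestors of e389934: {3f774b2, 698e1e3, bfe630b, e389934}.
Ancestors of ac3f01e: {3f774b2, 5a57847, ac3f01e}.
Common ancestors: {3f774b2}.
The only common ancestor is 3f774b2, so it is the merge base.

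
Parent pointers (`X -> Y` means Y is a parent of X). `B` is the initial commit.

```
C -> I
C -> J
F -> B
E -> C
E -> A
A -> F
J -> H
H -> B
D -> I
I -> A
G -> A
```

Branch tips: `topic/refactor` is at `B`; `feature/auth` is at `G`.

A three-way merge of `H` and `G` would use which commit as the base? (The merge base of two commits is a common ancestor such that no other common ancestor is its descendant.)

B

Ancestors of H: {B, H}.
Ancestors of G: {A, B, F, G}.
Common ancestors: {B}.
The only common ancestor is B, so it is the merge base.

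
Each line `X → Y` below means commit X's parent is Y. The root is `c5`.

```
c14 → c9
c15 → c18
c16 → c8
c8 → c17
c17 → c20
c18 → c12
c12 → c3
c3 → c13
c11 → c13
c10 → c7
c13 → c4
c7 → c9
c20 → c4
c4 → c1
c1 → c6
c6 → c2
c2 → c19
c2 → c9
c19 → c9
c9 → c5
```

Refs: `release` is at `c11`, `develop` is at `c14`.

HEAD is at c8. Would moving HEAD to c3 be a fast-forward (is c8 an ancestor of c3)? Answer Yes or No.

No

A fast-forward from c8 to c3 is possible iff c8 is an ancestor of c3.
Ancestors of c3: {c1, c13, c19, c2, c3, c4, c5, c6, c9}.
c8 is not among them, so fast-forward is not possible.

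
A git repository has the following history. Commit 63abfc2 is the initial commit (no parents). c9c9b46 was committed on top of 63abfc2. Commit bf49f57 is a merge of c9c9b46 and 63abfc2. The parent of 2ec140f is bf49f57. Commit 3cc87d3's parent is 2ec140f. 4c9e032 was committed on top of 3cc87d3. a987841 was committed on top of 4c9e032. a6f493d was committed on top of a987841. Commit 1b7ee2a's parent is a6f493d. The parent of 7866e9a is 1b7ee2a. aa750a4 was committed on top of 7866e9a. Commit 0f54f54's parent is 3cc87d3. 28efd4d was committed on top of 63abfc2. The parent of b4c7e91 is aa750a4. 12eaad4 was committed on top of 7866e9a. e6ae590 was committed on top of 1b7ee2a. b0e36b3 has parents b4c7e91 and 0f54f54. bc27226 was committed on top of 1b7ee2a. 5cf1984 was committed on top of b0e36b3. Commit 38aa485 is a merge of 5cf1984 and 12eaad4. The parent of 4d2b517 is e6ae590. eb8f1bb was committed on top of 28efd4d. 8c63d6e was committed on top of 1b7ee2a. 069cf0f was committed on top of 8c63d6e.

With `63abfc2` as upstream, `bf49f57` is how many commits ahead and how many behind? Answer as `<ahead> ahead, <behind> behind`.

2 ahead, 0 behind

Reachable from bf49f57: {63abfc2, bf49f57, c9c9b46}.
Reachable from 63abfc2: {63abfc2}.
Only in bf49f57's history (ahead): {bf49f57, c9c9b46} — 2.
Only in 63abfc2's history (behind): {} — 0.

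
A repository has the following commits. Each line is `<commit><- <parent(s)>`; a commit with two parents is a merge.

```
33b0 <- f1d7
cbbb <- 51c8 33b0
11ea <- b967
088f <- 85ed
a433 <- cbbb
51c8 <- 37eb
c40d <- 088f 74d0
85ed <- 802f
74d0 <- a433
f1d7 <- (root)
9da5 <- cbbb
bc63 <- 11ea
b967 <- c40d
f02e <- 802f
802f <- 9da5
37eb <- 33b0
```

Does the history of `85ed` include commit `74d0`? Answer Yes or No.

Ancestors of 85ed: {33b0, 37eb, 51c8, 802f, 85ed, 9da5, cbbb, f1d7}.
74d0 is not in that set, so it is not an ancestor of 85ed.

No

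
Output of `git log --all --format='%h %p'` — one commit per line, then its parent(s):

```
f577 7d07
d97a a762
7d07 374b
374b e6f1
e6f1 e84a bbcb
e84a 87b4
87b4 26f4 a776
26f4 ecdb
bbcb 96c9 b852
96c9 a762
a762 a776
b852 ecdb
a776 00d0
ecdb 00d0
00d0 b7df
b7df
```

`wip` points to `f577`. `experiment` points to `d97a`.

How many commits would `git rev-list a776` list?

Walking parent pointers from a776: reachable set = {00d0, a776, b7df}.
That is 3 commits.

3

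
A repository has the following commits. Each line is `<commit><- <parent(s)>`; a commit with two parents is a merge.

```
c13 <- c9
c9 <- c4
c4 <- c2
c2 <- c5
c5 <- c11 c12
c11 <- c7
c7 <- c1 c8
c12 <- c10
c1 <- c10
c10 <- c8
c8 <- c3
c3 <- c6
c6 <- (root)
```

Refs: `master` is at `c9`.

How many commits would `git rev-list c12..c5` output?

4

Reachable from c5: {c1, c10, c11, c12, c3, c5, c6, c7, c8}.
Reachable from c12: {c10, c12, c3, c6, c8}.
In c5's history but not c12's: {c1, c11, c5, c7} — 4 commits.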